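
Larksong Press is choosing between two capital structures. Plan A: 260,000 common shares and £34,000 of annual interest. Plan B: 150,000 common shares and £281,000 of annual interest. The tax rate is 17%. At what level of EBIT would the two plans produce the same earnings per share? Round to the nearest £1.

£617,818

Set EPS_A = EPS_B: (EBIT − £34,000)(1 − 0.17) ÷ 260,000 = (EBIT − £281,000)(1 − 0.17) ÷ 150,000.
The (1 − t) factor cancels: (EBIT − 34,000) × 150,000 = (EBIT − 281,000) × 260,000.
EBIT × (260,000 − 150,000) = 281,000 × 260,000 − 34,000 × 150,000 = 67,960,000,000, so EBIT = 67,960,000,000 ÷ 110,000 = 617,818.18.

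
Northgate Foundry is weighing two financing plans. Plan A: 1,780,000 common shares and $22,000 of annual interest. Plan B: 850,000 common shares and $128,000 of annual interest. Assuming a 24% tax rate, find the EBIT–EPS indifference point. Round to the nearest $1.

At indifference, (EBIT − 22,000)(1 − t)/1,780,000 = (EBIT − 128,000)(1 − t)/850,000.
The (1 − t) factor cancels: (EBIT − 22,000) × 850,000 = (EBIT − 128,000) × 1,780,000.
EBIT × (1,780,000 − 850,000) = 128,000 × 1,780,000 − 22,000 × 850,000 = 209,140,000,000, so EBIT = 209,140,000,000 ÷ 930,000 = 224,881.72.

$224,882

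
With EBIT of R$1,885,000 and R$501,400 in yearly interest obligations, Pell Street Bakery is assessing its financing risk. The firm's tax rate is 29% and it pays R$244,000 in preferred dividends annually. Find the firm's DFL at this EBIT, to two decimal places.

1.81

Interest = R$501,400.00.
Preferred dividends grossed up pre-tax: R$244,000 / (1 − 0.29) = R$343,661.97.
DFL = EBIT ÷ [EBIT − I − D_p/(1−t)] = R$1,885,000 ÷ [R$1,885,000 − R$501,400.00 − R$343,661.97] = R$1,885,000 ÷ R$1,039,938.03 = 1.8126.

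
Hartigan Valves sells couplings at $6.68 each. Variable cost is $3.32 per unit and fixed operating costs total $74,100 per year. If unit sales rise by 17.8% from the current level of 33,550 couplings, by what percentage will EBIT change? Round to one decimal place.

Contribution at this volume is 33,550 × $3.36 = $112,728.00.
Operating income = contribution − fixed costs = $112,728.00 − $74,100 = $38,628.00.
So DOL = total CM / EBIT = $112,728.00 / $38,628.00 = 2.9183.
Operating income changes by 2.9183 × +17.8% = +51.9%.

+51.9%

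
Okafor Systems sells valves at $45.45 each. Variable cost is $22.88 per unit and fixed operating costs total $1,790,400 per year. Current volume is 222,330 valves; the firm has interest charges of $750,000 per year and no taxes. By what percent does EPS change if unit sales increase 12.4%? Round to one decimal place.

+25.1%

At 222,330 units, contribution = 222,330 × $22.57 = $5,017,988.10.
Operating income = contribution − fixed costs = $5,017,988.10 − $1,790,400 = $3,227,588.10.
After interest of $750,000.00, pre-tax earnings = $2,477,588.10.
DCL = total CM / (EBIT − I) = $5,017,988.10 / $2,477,588.10 = 2.0254.
EPS therefore changes by 2.0254 × (+12.4%) = +25.1%.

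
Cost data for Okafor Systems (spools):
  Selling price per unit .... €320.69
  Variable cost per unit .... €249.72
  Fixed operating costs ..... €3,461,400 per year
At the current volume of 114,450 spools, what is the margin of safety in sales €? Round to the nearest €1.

Contribution margin per unit = €320.69 − €249.72 = €70.97. Break-even units = €3,461,400 ÷ €70.97 = 48,772.72; break-even revenue = 48,772.72 × €320.69 = €15,640,923.86.
Actual sales revenue = 114,450 × €320.69 = €36,702,970.50.
Margin of safety = €36,702,970.50 − €15,640,923.86 = €21,062,047.

€21,062,047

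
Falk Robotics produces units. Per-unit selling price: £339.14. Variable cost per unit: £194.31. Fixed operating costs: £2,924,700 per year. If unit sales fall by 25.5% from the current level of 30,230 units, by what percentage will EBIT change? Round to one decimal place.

Contribution at this volume is 30,230 × £144.83 = £4,378,210.90.
Operating income = contribution − fixed costs = £4,378,210.90 − £2,924,700 = £1,453,510.90.
Degree of operating leverage = £4,378,210.90 / £1,453,510.90 = 3.0122.
Operating income changes by 3.0122 × -25.5% = -76.8%.

-76.8%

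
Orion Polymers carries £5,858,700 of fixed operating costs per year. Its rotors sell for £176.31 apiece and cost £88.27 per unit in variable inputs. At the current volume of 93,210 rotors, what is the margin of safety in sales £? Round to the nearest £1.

Unit CM = price − variable cost = £176.31 − £88.27 = £88.04. Break-even units = £5,858,700 ÷ £88.04 = 66,545.89; break-even revenue = 66,545.89 × £176.31 = £11,732,705.55.
Actual sales revenue = 93,210 × £176.31 = £16,433,855.10.
Margin of safety = £16,433,855.10 − £11,732,705.55 = £4,701,150.

£4,701,150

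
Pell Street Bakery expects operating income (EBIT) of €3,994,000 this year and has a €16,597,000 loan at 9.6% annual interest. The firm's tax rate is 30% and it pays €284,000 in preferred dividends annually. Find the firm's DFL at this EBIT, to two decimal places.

2.00

Interest = €1,593,312.00.
Preferred dividends grossed up pre-tax: €284,000 / (1 − 0.30) = €405,714.29.
DFL = EBIT ÷ [EBIT − I − D_p/(1−t)] = €3,994,000 ÷ [€3,994,000 − €1,593,312.00 − €405,714.29] = €3,994,000 ÷ €1,994,973.71 = 2.0020.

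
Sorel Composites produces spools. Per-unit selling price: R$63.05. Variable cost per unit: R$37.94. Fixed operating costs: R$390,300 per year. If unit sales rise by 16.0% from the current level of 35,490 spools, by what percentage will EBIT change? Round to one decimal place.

Total contribution margin = 35,490 × R$25.11 = R$891,153.90.
EBIT = R$891,153.90 − R$390,300 = R$500,853.90.
So DOL = total CM / EBIT = R$891,153.90 / R$500,853.90 = 1.7793.
So EBIT moves 1.7793 × (+16.0%) = +28.5%.

+28.5%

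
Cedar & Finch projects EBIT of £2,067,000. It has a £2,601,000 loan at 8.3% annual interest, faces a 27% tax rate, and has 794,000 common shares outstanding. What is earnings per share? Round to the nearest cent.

Pre-tax income = £2,067,000 − £215,883.00 = £1,851,117.00.
Net income = £1,851,117.00 × (1 − 0.27) = £1,351,315.41.
Per share: £1,351,315.41 / 794,000 shares = £1.70.

£1.70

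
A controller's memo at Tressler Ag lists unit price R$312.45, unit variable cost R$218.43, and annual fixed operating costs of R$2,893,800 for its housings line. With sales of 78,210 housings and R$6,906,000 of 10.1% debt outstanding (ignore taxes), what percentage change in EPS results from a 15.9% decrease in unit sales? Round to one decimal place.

-31.1%

Contribution at this volume is 78,210 × R$94.02 = R$7,353,304.20.
EBIT = R$7,353,304.20 − R$2,893,800 = R$4,459,504.20.
Interest = R$697,506.00, so EBIT − I = R$3,761,998.20.
DCL = total CM / (EBIT − I) = R$7,353,304.20 / R$3,761,998.20 = 1.9546.
EPS therefore changes by 1.9546 × (-15.9%) = -31.1%.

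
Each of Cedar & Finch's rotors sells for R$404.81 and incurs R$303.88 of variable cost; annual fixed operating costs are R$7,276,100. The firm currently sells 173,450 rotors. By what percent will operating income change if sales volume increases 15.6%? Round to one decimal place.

+26.7%

Total contribution margin = 173,450 × R$100.93 = R$17,506,308.50.
EBIT = R$17,506,308.50 − R$7,276,100 = R$10,230,208.50.
Degree of operating leverage = R$17,506,308.50 / R$10,230,208.50 = 1.7112.
Operating income changes by 1.7112 × +15.6% = +26.7%.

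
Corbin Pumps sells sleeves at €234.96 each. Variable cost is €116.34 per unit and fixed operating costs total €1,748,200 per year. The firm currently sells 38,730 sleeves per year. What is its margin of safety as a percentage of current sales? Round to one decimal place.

Each unit contributes €234.96 − €116.34 = €118.62. Break-even units = €1,748,200 ÷ €118.62 = 14,737.82; break-even revenue = 14,737.82 × €234.96 = €3,462,797.77.
Actual sales revenue = 38,730 × €234.96 = €9,100,000.80.
Margin of safety = (€9,100,000.80 − €3,462,797.77) ÷ €9,100,000.80 = 61.9%.

61.9%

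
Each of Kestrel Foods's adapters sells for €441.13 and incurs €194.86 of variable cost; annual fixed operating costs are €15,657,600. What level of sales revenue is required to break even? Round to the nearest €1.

CM per unit = €441.13 − €194.86 = €246.27; CM ratio = €246.27 / €441.13 = 0.5583.
Break-even sales = FC ÷ CM ratio = €15,657,600 × €441.13 / €246.27 = €28,046,604.

€28,046,604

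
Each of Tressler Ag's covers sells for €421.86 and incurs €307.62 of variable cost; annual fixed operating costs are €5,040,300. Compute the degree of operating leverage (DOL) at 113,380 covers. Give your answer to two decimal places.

At 113,380 units, contribution = 113,380 × €114.24 = €12,952,531.20.
EBIT = €12,952,531.20 − €5,040,300 = €7,912,231.20.
So DOL = total CM / EBIT = €12,952,531.20 / €7,912,231.20 = 1.6370.

1.64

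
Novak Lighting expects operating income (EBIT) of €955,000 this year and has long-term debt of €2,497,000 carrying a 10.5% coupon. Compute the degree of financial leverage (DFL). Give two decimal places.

1.38

Interest = €262,185.00.
DFL = EBIT ÷ (EBIT − I) = €955,000 ÷ (€955,000 − €262,185.00) = €955,000 ÷ €692,815.00 = 1.3784.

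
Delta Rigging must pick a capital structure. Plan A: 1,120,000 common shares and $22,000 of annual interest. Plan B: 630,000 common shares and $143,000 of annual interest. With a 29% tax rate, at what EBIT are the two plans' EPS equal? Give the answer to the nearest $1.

$298,571

At indifference, (EBIT − 22,000)(1 − t)/1,120,000 = (EBIT − 143,000)(1 − t)/630,000.
Cancelling (1 − t) and cross-multiplying: 630,000·(EBIT − 22,000) = 1,120,000·(EBIT − 143,000).
EBIT × (1,120,000 − 630,000) = 143,000 × 1,120,000 − 22,000 × 630,000 = 146,300,000,000, so EBIT = 146,300,000,000 ÷ 490,000 = 298,571.43.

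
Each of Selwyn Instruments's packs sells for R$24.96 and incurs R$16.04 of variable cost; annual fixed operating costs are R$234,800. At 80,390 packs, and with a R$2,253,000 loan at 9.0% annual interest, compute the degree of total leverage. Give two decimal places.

2.57

At 80,390 units, contribution = 80,390 × R$8.92 = R$717,078.80.
EBIT = R$717,078.80 − R$234,800 = R$482,278.80. Interest = R$202,770.00.
DOL = R$717,078.80 ÷ R$482,278.80 = 1.4869; DFL = R$482,278.80 ÷ R$279,508.80 = 1.7255.
Combined leverage = 1.4869 × 1.7255 = 2.5656.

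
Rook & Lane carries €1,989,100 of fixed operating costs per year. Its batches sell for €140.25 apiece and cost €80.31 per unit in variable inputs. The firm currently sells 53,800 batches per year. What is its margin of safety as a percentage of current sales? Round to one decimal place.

Contribution margin per unit = €140.25 − €80.31 = €59.94. Break-even units = €1,989,100 ÷ €59.94 = 33,184.85; break-even revenue = 33,184.85 × €140.25 = €4,654,175.43.
Current sales = 53,800 × €140.25 = €7,545,450.00.
Margin of safety = (€7,545,450.00 − €4,654,175.43) ÷ €7,545,450.00 = 38.3%.

38.3%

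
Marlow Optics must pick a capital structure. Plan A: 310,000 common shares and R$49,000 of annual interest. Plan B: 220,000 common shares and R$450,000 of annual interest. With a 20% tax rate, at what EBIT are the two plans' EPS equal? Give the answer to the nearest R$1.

Set EPS_A = EPS_B: (EBIT − R$49,000)(1 − 0.20) ÷ 310,000 = (EBIT − R$450,000)(1 − 0.20) ÷ 220,000.
Cancelling (1 − t) and cross-multiplying: 220,000·(EBIT − 49,000) = 310,000·(EBIT − 450,000).
Solving, EBIT = (450,000·310,000 − 49,000·220,000) / (310,000 − 220,000) = 128,720,000,000 / 90,000 = 1,430,222.22.

R$1,430,222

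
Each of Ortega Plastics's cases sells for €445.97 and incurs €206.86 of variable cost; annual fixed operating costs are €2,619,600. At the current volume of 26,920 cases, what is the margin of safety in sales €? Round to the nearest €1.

Unit CM = price − variable cost = €445.97 − €206.86 = €239.11. Break-even units = €2,619,600 ÷ €239.11 = 10,955.63; break-even revenue = 10,955.63 × €445.97 = €4,885,881.03.
Current sales = 26,920 × €445.97 = €12,005,512.40.
Margin of safety = €12,005,512.40 − €4,885,881.03 = €7,119,631.

€7,119,631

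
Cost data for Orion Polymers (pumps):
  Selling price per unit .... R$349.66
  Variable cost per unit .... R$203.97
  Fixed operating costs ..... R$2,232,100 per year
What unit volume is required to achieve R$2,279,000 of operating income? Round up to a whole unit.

Each unit contributes R$349.66 − R$203.97 = R$145.69.
Required volume = (fixed costs + target profit) ÷ CM = (R$2,232,100 + R$2,279,000) ÷ R$145.69 = 30,963.69, so 30,964 pumps.

30,964 pumps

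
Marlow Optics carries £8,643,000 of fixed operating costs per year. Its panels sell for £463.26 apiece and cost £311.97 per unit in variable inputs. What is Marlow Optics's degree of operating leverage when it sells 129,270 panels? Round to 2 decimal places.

1.79

Total contribution margin = 129,270 × £151.29 = £19,557,258.30.
Subtracting fixed costs: EBIT = £19,557,258.30 − £8,643,000 = £10,914,258.30.
Degree of operating leverage = £19,557,258.30 / £10,914,258.30 = 1.7919.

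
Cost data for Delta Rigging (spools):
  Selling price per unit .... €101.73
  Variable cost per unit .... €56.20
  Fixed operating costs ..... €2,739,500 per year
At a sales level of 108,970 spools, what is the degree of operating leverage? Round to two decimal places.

2.23

Contribution at this volume is 108,970 × €45.53 = €4,961,404.10.
Operating income = contribution − fixed costs = €4,961,404.10 − €2,739,500 = €2,221,904.10.
Degree of operating leverage = €4,961,404.10 / €2,221,904.10 = 2.2330.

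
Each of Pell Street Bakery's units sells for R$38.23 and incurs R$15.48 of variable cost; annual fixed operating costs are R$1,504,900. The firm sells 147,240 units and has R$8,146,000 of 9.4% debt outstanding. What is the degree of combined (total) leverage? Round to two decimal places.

3.10

At 147,240 units, contribution = 147,240 × R$22.75 = R$3,349,710.00.
EBIT = R$3,349,710.00 − R$1,504,900 = R$1,844,810.00. Interest = R$765,724.00, so EBIT − I = R$1,079,086.00.
Degree of total leverage = total CM / (EBIT − interest) = R$3,349,710.00 / R$1,079,086.00 = 3.1042.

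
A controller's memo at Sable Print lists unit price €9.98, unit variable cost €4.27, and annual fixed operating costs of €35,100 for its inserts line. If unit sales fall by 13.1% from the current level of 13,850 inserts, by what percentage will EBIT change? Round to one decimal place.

-23.6%

Total contribution margin = 13,850 × €5.71 = €79,083.50.
EBIT = €79,083.50 − €35,100 = €43,983.50.
So DOL = total CM / EBIT = €79,083.50 / €43,983.50 = 1.7980.
Operating income changes by 1.7980 × -13.1% = -23.6%.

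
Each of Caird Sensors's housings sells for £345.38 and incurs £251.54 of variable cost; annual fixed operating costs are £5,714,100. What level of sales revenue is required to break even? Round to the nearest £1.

£21,030,860

CM per unit = £345.38 − £251.54 = £93.84; CM ratio = £93.84 / £345.38 = 0.2717.
Break-even sales = FC ÷ CM ratio = £5,714,100 × £345.38 / £93.84 = £21,030,860.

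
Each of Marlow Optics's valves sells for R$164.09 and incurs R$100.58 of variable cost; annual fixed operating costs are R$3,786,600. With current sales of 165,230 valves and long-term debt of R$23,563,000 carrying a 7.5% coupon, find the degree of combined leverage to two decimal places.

At 165,230 units, contribution = 165,230 × R$63.51 = R$10,493,757.30.
Operating income = contribution − fixed costs = R$10,493,757.30 − R$3,786,600 = R$6,707,157.30. Interest = R$1,767,225.00.
DOL = R$10,493,757.30 ÷ R$6,707,157.30 = 1.5646; DFL = R$6,707,157.30 ÷ R$4,939,932.30 = 1.3577.
DCL = DOL × DFL = 1.5646 × 1.3577 = 2.1243.

2.12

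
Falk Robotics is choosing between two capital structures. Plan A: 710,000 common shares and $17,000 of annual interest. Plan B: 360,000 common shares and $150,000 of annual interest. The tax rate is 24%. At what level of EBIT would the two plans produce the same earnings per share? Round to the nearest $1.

Set EPS_A = EPS_B: (EBIT − $17,000)(1 − 0.24) ÷ 710,000 = (EBIT − $150,000)(1 − 0.24) ÷ 360,000.
Cancelling (1 − t) and cross-multiplying: 360,000·(EBIT − 17,000) = 710,000·(EBIT − 150,000).
EBIT × (710,000 − 360,000) = 150,000 × 710,000 − 17,000 × 360,000 = 100,380,000,000, so EBIT = 100,380,000,000 ÷ 350,000 = 286,800.00.

$286,800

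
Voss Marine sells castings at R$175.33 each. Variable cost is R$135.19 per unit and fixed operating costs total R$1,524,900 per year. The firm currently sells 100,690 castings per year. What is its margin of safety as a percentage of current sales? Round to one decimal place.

62.3%

Each unit contributes R$175.33 − R$135.19 = R$40.14. Break-even units = R$1,524,900 ÷ R$40.14 = 37,989.54; break-even revenue = 37,989.54 × R$175.33 = R$6,660,705.46.
Current sales = 100,690 × R$175.33 = R$17,653,977.70.
Margin of safety = (R$17,653,977.70 − R$6,660,705.46) ÷ R$17,653,977.70 = 62.3%.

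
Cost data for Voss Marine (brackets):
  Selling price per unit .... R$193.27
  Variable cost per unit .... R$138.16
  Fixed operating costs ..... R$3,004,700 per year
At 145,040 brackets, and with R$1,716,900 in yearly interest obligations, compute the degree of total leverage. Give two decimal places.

2.44

Total contribution margin = 145,040 × R$55.11 = R$7,993,154.40.
Operating income = contribution − fixed costs = R$7,993,154.40 − R$3,004,700 = R$4,988,454.40. Interest = R$1,716,900.00.
DOL = R$7,993,154.40 ÷ R$4,988,454.40 = 1.6023; DFL = R$4,988,454.40 ÷ R$3,271,554.40 = 1.5248.
Combined leverage = 1.6023 × 1.5248 = 2.4432.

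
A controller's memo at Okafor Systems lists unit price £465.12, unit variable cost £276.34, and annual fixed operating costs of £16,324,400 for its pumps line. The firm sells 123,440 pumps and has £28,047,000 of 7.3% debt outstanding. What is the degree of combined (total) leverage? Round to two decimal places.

4.73

Total contribution margin = 123,440 × £188.78 = £23,303,003.20.
Operating income = contribution − fixed costs = £23,303,003.20 − £16,324,400 = £6,978,603.20. Interest = £2,047,431.00, so EBIT − I = £4,931,172.20.
Degree of total leverage = total CM / (EBIT − interest) = £23,303,003.20 / £4,931,172.20 = 4.7257.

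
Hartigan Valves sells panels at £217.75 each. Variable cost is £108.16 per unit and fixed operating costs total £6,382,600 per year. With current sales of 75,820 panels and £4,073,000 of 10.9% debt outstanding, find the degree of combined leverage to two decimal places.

5.60

Contribution at this volume is 75,820 × £109.59 = £8,309,113.80.
Operating income = contribution − fixed costs = £8,309,113.80 − £6,382,600 = £1,926,513.80. Interest = £443,957.00.
DOL = £8,309,113.80 ÷ £1,926,513.80 = 4.3130; DFL = £1,926,513.80 ÷ £1,482,556.80 = 1.2995.
Combined leverage = 4.3130 × 1.2995 = 5.6047.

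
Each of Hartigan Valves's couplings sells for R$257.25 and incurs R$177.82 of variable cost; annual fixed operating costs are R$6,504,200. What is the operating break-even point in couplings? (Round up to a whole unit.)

81,886 couplings

Unit CM = price − variable cost = R$257.25 − R$177.82 = R$79.43.
Break-even volume = fixed costs ÷ CM per unit = R$6,504,200 ÷ R$79.43 = 81,885.94, so 81,886 couplings.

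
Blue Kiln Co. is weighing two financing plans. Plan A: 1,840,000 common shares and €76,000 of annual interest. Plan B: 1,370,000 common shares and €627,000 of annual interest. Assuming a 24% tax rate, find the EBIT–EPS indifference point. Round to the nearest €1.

€2,233,106

At indifference, (EBIT − 76,000)(1 − t)/1,840,000 = (EBIT − 627,000)(1 − t)/1,370,000.
Cancelling (1 − t) and cross-multiplying: 1,370,000·(EBIT − 76,000) = 1,840,000·(EBIT − 627,000).
EBIT × (1,840,000 − 1,370,000) = 627,000 × 1,840,000 − 76,000 × 1,370,000 = 1,049,560,000,000, so EBIT = 1,049,560,000,000 ÷ 470,000 = 2,233,106.38.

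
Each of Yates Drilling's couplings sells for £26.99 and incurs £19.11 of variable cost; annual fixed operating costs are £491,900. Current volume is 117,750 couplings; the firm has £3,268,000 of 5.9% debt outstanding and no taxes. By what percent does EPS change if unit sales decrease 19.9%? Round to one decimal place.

-75.9%

Contribution at this volume is 117,750 × £7.88 = £927,870.00.
Operating income = contribution − fixed costs = £927,870.00 − £491,900 = £435,970.00.
Interest = £192,812.00, so EBIT − I = £243,158.00.
Degree of combined leverage = contribution ÷ (EBIT − I) = £927,870.00 ÷ £243,158.00 = 3.8159.
EPS therefore changes by 3.8159 × (-19.9%) = -75.9%.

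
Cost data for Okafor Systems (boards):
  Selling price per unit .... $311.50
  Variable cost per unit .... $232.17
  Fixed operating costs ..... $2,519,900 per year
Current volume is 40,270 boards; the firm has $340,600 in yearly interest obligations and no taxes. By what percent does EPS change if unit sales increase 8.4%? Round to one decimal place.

At 40,270 units, contribution = 40,270 × $79.33 = $3,194,619.10.
EBIT = $3,194,619.10 − $2,519,900 = $674,719.10.
Interest = $340,600.00, so EBIT − I = $334,119.10.
DCL = total CM / (EBIT − I) = $3,194,619.10 / $334,119.10 = 9.5613.
EPS therefore changes by 9.5613 × (+8.4%) = +80.3%.

+80.3%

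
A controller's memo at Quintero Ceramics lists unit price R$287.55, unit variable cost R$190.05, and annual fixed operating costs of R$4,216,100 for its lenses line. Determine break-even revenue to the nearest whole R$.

Contribution margin per unit = R$287.55 − R$190.05 = R$97.50, a CM ratio of R$97.50 ÷ R$287.55 = 0.3391.
Break-even sales = FC ÷ CM ratio = R$4,216,100 × R$287.55 / R$97.50 = R$12,434,252.

R$12,434,252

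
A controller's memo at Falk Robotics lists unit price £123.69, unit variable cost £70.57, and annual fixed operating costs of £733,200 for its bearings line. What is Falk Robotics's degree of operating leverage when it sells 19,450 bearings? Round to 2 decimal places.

3.44

At 19,450 units, contribution = 19,450 × £53.12 = £1,033,184.00.
Subtracting fixed costs: EBIT = £1,033,184.00 − £733,200 = £299,984.00.
Degree of operating leverage = £1,033,184.00 / £299,984.00 = 3.4441.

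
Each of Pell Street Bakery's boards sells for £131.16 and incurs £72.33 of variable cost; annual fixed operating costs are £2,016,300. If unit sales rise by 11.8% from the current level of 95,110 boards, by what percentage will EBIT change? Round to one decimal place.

Total contribution margin = 95,110 × £58.83 = £5,595,321.30.
Subtracting fixed costs: EBIT = £5,595,321.30 − £2,016,300 = £3,579,021.30.
DOL = contribution ÷ EBIT = £5,595,321.30 ÷ £3,579,021.30 = 1.5634.
Operating income changes by 1.5634 × +11.8% = +18.4%.

+18.4%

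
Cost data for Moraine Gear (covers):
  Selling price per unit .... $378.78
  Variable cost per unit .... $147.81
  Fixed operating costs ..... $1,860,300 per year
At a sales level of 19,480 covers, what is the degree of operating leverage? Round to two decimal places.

Contribution at this volume is 19,480 × $230.97 = $4,499,295.60.
Subtracting fixed costs: EBIT = $4,499,295.60 − $1,860,300 = $2,638,995.60.
So DOL = total CM / EBIT = $4,499,295.60 / $2,638,995.60 = 1.7049.

1.70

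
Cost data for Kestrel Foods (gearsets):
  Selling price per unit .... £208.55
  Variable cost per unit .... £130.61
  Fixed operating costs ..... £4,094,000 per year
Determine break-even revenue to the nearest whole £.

CM per unit = £208.55 − £130.61 = £77.94; CM ratio = £77.94 / £208.55 = 0.3737.
Break-even sales = FC ÷ CM ratio = £4,094,000 × £208.55 / £77.94 = £10,954,628.

£10,954,628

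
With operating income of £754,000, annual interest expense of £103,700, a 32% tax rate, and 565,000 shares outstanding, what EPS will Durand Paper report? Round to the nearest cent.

Pre-tax income = £754,000 − £103,700.00 = £650,300.00.
Net income = £650,300.00 × (1 − 0.32) = £442,204.00.
EPS = £442,204.00 ÷ 565,000 = £0.78.

£0.78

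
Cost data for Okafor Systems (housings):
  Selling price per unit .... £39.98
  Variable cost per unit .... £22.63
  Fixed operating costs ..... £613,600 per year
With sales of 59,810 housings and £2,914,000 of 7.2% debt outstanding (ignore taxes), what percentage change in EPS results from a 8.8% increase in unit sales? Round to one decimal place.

Contribution at this volume is 59,810 × £17.35 = £1,037,703.50.
Subtracting fixed costs: EBIT = £1,037,703.50 − £613,600 = £424,103.50.
After interest of £209,808.00, pre-tax earnings = £214,295.50.
Degree of combined leverage = contribution ÷ (EBIT − I) = £1,037,703.50 ÷ £214,295.50 = 4.8424.
%ΔEPS = DCL × %ΔSales = 4.8424 × +8.8% = +42.6%.

+42.6%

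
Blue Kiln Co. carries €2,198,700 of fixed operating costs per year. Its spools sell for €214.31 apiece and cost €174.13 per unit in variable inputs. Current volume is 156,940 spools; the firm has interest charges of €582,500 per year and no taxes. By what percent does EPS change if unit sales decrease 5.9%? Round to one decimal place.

-10.6%

Contribution at this volume is 156,940 × €40.18 = €6,305,849.20.
Subtracting fixed costs: EBIT = €6,305,849.20 − €2,198,700 = €4,107,149.20.
After interest of €582,500.00, pre-tax earnings = €3,524,649.20.
Degree of combined leverage = contribution ÷ (EBIT − I) = €6,305,849.20 ÷ €3,524,649.20 = 1.7891.
EPS therefore changes by 1.7891 × (-5.9%) = -10.6%.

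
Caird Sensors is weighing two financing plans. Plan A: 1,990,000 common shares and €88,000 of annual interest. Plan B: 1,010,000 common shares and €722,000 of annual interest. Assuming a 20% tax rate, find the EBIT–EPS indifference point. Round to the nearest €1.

€1,375,408

Set EPS_A = EPS_B: (EBIT − €88,000)(1 − 0.20) ÷ 1,990,000 = (EBIT − €722,000)(1 − 0.20) ÷ 1,010,000.
Cancelling (1 − t) and cross-multiplying: 1,010,000·(EBIT − 88,000) = 1,990,000·(EBIT − 722,000).
EBIT × (1,990,000 − 1,010,000) = 722,000 × 1,990,000 − 88,000 × 1,010,000 = 1,347,900,000,000, so EBIT = 1,347,900,000,000 ÷ 980,000 = 1,375,408.16.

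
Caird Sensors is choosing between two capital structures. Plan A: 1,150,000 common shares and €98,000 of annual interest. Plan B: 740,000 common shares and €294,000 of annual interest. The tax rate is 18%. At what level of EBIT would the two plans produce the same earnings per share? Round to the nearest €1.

€647,756

At indifference, (EBIT − 98,000)(1 − t)/1,150,000 = (EBIT − 294,000)(1 − t)/740,000.
Cancelling (1 − t) and cross-multiplying: 740,000·(EBIT − 98,000) = 1,150,000·(EBIT − 294,000).
EBIT × (1,150,000 − 740,000) = 294,000 × 1,150,000 − 98,000 × 740,000 = 265,580,000,000, so EBIT = 265,580,000,000 ÷ 410,000 = 647,756.10.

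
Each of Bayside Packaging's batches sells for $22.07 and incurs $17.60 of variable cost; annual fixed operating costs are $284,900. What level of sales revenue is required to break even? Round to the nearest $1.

Contribution margin per unit = $22.07 − $17.60 = $4.47, a CM ratio of $4.47 ÷ $22.07 = 0.2025.
Break-even revenue = fixed costs × price ÷ CM = $284,900 × $22.07 ÷ $4.47 = $1,406,654.

$1,406,654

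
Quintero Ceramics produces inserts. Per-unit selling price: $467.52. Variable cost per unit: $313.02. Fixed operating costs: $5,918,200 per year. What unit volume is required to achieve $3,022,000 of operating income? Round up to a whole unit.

Unit CM = price − variable cost = $467.52 − $313.02 = $154.50.
Need Q such that Q × $154.50 − $5,918,200 = $3,022,000, i.e. Q = $8,940,200 / $154.50 = 57,865.37 → 57,866.

57,866 inserts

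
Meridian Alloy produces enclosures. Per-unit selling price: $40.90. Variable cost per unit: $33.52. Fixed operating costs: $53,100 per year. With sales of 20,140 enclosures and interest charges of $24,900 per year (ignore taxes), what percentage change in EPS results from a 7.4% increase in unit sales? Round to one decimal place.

Contribution at this volume is 20,140 × $7.38 = $148,633.20.
EBIT = $148,633.20 − $53,100 = $95,533.20.
After interest of $24,900.00, pre-tax earnings = $70,633.20.
Degree of combined leverage = contribution ÷ (EBIT − I) = $148,633.20 ÷ $70,633.20 = 2.1043.
%ΔEPS = DCL × %ΔSales = 2.1043 × +7.4% = +15.6%.

+15.6%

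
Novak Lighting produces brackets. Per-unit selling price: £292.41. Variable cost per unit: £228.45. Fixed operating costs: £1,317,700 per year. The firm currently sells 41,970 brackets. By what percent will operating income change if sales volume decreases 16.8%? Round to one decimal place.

-33.0%

At 41,970 units, contribution = 41,970 × £63.96 = £2,684,401.20.
Operating income = contribution − fixed costs = £2,684,401.20 − £1,317,700 = £1,366,701.20.
Degree of operating leverage = £2,684,401.20 / £1,366,701.20 = 1.9641.
Operating income changes by 1.9641 × -16.8% = -33.0%.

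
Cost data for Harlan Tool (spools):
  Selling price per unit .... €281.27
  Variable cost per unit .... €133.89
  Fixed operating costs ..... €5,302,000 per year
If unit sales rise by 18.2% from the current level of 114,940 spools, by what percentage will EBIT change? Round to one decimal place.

At 114,940 units, contribution = 114,940 × €147.38 = €16,939,857.20.
EBIT = €16,939,857.20 − €5,302,000 = €11,637,857.20.
So DOL = total CM / EBIT = €16,939,857.20 / €11,637,857.20 = 1.4556.
Operating income changes by 1.4556 × +18.2% = +26.5%.

+26.5%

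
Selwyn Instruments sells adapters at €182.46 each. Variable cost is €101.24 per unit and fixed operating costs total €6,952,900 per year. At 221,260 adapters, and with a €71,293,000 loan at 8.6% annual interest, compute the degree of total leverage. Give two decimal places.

3.68

Contribution at this volume is 221,260 × €81.22 = €17,970,737.20.
Operating income = contribution − fixed costs = €17,970,737.20 − €6,952,900 = €11,017,837.20. Interest = €6,131,198.00.
DOL = €17,970,737.20 ÷ €11,017,837.20 = 1.6311; DFL = €11,017,837.20 ÷ €4,886,639.20 = 2.2547.
Combined leverage = 1.6311 × 2.2547 = 3.6776.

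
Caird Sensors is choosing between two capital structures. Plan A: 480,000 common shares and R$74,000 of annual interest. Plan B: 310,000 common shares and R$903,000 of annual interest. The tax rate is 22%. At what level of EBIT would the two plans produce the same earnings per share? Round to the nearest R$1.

R$2,414,706

At indifference, (EBIT − 74,000)(1 − t)/480,000 = (EBIT − 903,000)(1 − t)/310,000.
Cancelling (1 − t) and cross-multiplying: 310,000·(EBIT − 74,000) = 480,000·(EBIT − 903,000).
EBIT × (480,000 − 310,000) = 903,000 × 480,000 − 74,000 × 310,000 = 410,500,000,000, so EBIT = 410,500,000,000 ÷ 170,000 = 2,414,705.88.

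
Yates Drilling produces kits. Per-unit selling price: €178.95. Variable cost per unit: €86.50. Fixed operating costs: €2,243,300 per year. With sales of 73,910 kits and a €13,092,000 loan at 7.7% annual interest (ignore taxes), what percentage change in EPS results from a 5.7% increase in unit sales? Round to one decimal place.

Contribution at this volume is 73,910 × €92.45 = €6,832,979.50.
Subtracting fixed costs: EBIT = €6,832,979.50 − €2,243,300 = €4,589,679.50.
After interest of €1,008,084.00, pre-tax earnings = €3,581,595.50.
DCL = total CM / (EBIT − I) = €6,832,979.50 / €3,581,595.50 = 1.9078.
%ΔEPS = DCL × %ΔSales = 1.9078 × +5.7% = +10.9%.

+10.9%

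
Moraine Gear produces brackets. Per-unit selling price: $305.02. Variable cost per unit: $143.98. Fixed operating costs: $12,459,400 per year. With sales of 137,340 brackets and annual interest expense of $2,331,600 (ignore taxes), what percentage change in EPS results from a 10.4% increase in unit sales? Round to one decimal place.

Total contribution margin = 137,340 × $161.04 = $22,117,233.60.
EBIT = $22,117,233.60 − $12,459,400 = $9,657,833.60.
After interest of $2,331,600.00, pre-tax earnings = $7,326,233.60.
Degree of combined leverage = contribution ÷ (EBIT − I) = $22,117,233.60 ÷ $7,326,233.60 = 3.0189.
%ΔEPS = DCL × %ΔSales = 3.0189 × +10.4% = +31.4%.

+31.4%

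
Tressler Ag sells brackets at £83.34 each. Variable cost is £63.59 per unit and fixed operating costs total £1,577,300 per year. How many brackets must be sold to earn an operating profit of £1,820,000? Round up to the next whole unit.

172,016 brackets

Contribution margin per unit = £83.34 − £63.59 = £19.75.
Units = (FC + target) / CM = (£1,577,300 + £1,820,000) / £19.75 = 172,015.19, so 172,016 brackets.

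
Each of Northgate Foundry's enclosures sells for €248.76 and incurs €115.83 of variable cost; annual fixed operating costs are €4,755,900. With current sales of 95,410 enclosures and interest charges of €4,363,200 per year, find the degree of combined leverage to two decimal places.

3.56

At 95,410 units, contribution = 95,410 × €132.93 = €12,682,851.30.
EBIT = €12,682,851.30 − €4,755,900 = €7,926,951.30. Interest = €4,363,200.00.
DOL = €12,682,851.30 ÷ €7,926,951.30 = 1.6000; DFL = €7,926,951.30 ÷ €3,563,751.30 = 2.2243.
DCL = DOL × DFL = 1.6000 × 2.2243 = 3.5589.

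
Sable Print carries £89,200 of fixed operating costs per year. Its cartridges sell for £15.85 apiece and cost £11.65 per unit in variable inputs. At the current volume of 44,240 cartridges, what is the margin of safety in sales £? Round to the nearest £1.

£364,580

Contribution margin per unit = £15.85 − £11.65 = £4.20. Break-even units = £89,200 ÷ £4.20 = 21,238.10; break-even revenue = 21,238.10 × £15.85 = £336,623.81.
Actual sales revenue = 44,240 × £15.85 = £701,204.00.
Margin of safety = £701,204.00 − £336,623.81 = £364,580.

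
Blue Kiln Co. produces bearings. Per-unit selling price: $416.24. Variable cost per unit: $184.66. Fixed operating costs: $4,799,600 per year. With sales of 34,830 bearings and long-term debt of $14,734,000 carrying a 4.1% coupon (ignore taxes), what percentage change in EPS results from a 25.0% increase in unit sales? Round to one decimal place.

+75.7%

At 34,830 units, contribution = 34,830 × $231.58 = $8,065,931.40.
EBIT = $8,065,931.40 − $4,799,600 = $3,266,331.40.
Interest = $604,094.00, so EBIT − I = $2,662,237.40.
DCL = total CM / (EBIT − I) = $8,065,931.40 / $2,662,237.40 = 3.0298.
%ΔEPS = DCL × %ΔSales = 3.0298 × +25.0% = +75.7%.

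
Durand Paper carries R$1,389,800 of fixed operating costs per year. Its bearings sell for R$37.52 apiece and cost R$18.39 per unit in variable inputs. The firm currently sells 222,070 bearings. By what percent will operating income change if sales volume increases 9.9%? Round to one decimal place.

+14.7%

Total contribution margin = 222,070 × R$19.13 = R$4,248,199.10.
EBIT = R$4,248,199.10 − R$1,389,800 = R$2,858,399.10.
DOL = contribution ÷ EBIT = R$4,248,199.10 ÷ R$2,858,399.10 = 1.4862.
%ΔEBIT = DOL × %ΔSales = 1.4862 × +9.9% = +14.7%.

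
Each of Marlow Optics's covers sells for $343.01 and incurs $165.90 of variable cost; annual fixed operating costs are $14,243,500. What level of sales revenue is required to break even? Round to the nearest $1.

$27,585,472

CM per unit = $343.01 − $165.90 = $177.11; CM ratio = $177.11 / $343.01 = 0.5163.
Break-even revenue = fixed costs × price ÷ CM = $14,243,500 × $343.01 ÷ $177.11 = $27,585,472.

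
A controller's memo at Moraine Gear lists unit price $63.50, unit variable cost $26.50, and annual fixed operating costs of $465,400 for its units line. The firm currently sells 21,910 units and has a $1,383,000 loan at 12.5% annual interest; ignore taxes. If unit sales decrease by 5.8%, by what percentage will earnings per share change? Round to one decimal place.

Contribution at this volume is 21,910 × $37.00 = $810,670.00.
EBIT = $810,670.00 − $465,400 = $345,270.00.
Interest = $172,875.00, so EBIT − I = $172,395.00.
Degree of combined leverage = contribution ÷ (EBIT − I) = $810,670.00 ÷ $172,395.00 = 4.7024.
EPS therefore changes by 4.7024 × (-5.8%) = -27.3%.

-27.3%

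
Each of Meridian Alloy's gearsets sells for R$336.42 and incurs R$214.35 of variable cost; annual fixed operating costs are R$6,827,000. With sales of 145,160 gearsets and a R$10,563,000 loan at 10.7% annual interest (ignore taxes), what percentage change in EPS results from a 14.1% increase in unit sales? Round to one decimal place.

+25.6%

Contribution at this volume is 145,160 × R$122.07 = R$17,719,681.20.
Operating income = contribution − fixed costs = R$17,719,681.20 − R$6,827,000 = R$10,892,681.20.
After interest of R$1,130,241.00, pre-tax earnings = R$9,762,440.20.
Degree of combined leverage = contribution ÷ (EBIT − I) = R$17,719,681.20 ÷ R$9,762,440.20 = 1.8151.
EPS therefore changes by 1.8151 × (+14.1%) = +25.6%.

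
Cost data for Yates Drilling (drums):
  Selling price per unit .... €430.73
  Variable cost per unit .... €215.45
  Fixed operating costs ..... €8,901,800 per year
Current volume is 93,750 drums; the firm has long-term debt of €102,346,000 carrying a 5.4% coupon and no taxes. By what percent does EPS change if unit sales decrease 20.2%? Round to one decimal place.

-70.9%

At 93,750 units, contribution = 93,750 × €215.28 = €20,182,500.00.
EBIT = €20,182,500.00 − €8,901,800 = €11,280,700.00.
Interest = €5,526,684.00, so EBIT − I = €5,754,016.00.
Degree of combined leverage = contribution ÷ (EBIT − I) = €20,182,500.00 ÷ €5,754,016.00 = 3.5076.
EPS therefore changes by 3.5076 × (-20.2%) = -70.9%.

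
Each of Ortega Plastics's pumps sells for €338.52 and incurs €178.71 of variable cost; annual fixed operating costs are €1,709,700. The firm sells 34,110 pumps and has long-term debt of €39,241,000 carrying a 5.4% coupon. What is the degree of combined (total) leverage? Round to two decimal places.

3.36

Total contribution margin = 34,110 × €159.81 = €5,451,119.10.
EBIT = €5,451,119.10 − €1,709,700 = €3,741,419.10. Interest = €2,119,014.00, so EBIT − I = €1,622,405.10.
Degree of total leverage = total CM / (EBIT − interest) = €5,451,119.10 / €1,622,405.10 = 3.3599.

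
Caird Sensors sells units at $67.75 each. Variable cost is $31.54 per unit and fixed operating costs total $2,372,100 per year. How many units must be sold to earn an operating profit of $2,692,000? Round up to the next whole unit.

Contribution margin per unit = $67.75 − $31.54 = $36.21.
Need Q such that Q × $36.21 − $2,372,100 = $2,692,000, i.e. Q = $5,064,100 / $36.21 = 139,853.63 → 139,854.

139,854 units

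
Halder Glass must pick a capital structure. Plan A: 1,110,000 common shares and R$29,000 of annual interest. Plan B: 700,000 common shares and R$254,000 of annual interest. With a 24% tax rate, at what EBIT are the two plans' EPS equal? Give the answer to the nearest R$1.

R$638,146

Set EPS_A = EPS_B: (EBIT − R$29,000)(1 − 0.24) ÷ 1,110,000 = (EBIT − R$254,000)(1 − 0.24) ÷ 700,000.
The (1 − t) factor cancels: (EBIT − 29,000) × 700,000 = (EBIT − 254,000) × 1,110,000.
Solving, EBIT = (254,000·1,110,000 − 29,000·700,000) / (1,110,000 − 700,000) = 261,640,000,000 / 410,000 = 638,146.34.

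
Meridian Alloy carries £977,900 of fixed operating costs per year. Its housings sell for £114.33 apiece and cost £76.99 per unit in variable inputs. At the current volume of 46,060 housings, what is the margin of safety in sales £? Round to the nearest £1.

Each unit contributes £114.33 − £76.99 = £37.34. Break-even units = £977,900 ÷ £37.34 = 26,189.07; break-even revenue = 26,189.07 × £114.33 = £2,994,196.76.
Actual sales revenue = 46,060 × £114.33 = £5,266,039.80.
Margin of safety = £5,266,039.80 − £2,994,196.76 = £2,271,843.

£2,271,843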